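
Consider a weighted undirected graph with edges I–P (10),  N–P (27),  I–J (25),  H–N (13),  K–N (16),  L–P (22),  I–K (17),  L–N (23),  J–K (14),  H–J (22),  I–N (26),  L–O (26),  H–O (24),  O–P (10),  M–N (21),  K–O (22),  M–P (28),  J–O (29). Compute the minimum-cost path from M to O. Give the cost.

Comparing a few candidate routes:
M → N → H → O: 21 + 13 + 24 = 58
M → P → O: 28 + 10 = 38
M → N → K → O: 21 + 16 + 22 = 59
M → N → P → O: 21 + 27 + 10 = 58
Shortest: 38.

38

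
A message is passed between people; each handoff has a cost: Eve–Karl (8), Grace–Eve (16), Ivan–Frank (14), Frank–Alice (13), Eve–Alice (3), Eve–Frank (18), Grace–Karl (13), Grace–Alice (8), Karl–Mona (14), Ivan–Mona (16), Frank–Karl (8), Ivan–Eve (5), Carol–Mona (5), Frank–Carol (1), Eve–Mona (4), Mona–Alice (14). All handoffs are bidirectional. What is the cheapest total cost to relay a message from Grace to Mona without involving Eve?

Some routes from Grace to Mona avoiding Eve:
Grace - Alice - Frank - Carol - Mona: 8 + 13 + 1 + 5 = 27
Grace - Karl - Mona: 13 + 14 = 27
Grace - Alice - Mona: 8 + 14 = 22
Grace - Karl - Frank - Carol - Mona: 13 + 8 + 1 + 5 = 27
Grace - Alice - Frank - Karl - Mona: 8 + 13 + 8 + 14 = 43
Shortest: 22.

22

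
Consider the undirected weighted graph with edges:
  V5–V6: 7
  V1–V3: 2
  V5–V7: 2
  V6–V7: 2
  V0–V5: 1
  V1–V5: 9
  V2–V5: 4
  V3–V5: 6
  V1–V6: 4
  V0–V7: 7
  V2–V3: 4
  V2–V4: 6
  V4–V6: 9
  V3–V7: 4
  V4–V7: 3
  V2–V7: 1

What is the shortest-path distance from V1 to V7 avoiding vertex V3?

6

A few of the V1→V7 routes:
V1-V6-V7: 4 + 2 = 6
V1-V6-V5-V7: 4 + 7 + 2 = 13
V1-V5-V7: 9 + 2 = 11
Best route has total 6.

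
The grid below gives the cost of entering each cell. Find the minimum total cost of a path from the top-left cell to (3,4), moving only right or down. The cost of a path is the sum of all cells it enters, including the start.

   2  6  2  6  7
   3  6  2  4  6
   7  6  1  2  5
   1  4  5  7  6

Take [0,0] -> [0,1] -> [0,2] -> [1,2] -> [2,2] -> [2,3] -> [2,4] -> [3,4] for a total of 2 + 6 + 2 + 2 + 1 + 2 + 5 + 6 = 26.

26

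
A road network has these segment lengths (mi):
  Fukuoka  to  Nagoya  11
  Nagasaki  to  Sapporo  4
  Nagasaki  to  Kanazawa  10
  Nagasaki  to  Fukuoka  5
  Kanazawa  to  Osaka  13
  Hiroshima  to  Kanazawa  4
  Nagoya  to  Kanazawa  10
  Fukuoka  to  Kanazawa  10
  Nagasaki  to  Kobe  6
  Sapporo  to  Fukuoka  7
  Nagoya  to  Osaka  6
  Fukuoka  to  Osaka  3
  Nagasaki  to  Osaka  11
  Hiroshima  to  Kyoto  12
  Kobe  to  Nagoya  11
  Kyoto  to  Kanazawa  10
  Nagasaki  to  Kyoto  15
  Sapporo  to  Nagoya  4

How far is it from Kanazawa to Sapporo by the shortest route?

14

A few of the Kanazawa→Sapporo routes:
Kanazawa→Nagasaki→Sapporo: 10 + 4 = 14
Kanazawa→Fukuoka→Osaka→Nagoya→Sapporo: 10 + 3 + 6 + 4 = 23
Kanazawa→Fukuoka→Sapporo: 10 + 7 = 17
Kanazawa→Nagasaki→Fukuoka→Sapporo: 10 + 5 + 7 = 22
Kanazawa→Nagoya→Sapporo: 10 + 4 = 14
Kanazawa→Fukuoka→Nagasaki→Sapporo: 10 + 5 + 4 = 19
Best route has total 14 mi.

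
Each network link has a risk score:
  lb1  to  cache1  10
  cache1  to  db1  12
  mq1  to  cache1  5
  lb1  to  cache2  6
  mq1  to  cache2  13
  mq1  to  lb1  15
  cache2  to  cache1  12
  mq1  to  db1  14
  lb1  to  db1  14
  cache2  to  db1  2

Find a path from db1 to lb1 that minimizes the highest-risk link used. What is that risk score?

Checking several routes:
db1-cache2-cache1-lb1: max(2, 12, 10) = 12
db1-cache1-lb1: max(12, 10) = 12
db1-cache1-mq1-cache2-lb1: max(12, 5, 13, 6) = 13
db1-cache1-cache2-lb1: max(12, 12, 6) = 12
db1-cache2-lb1: max(2, 6) = 6
db1-cache2-mq1-cache1-lb1: max(2, 13, 5, 10) = 13
The minimum achievable maximum is 6.

6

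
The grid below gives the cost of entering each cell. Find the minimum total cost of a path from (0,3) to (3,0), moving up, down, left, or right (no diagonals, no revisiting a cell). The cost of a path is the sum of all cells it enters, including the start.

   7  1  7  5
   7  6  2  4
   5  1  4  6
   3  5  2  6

Cheapest: (0,3) (1,3) (1,2) (2,2) (2,1) (2,0) (3,0)
  5 + 4 + 2 + 4 + 1 + 5 + 3 = 24

24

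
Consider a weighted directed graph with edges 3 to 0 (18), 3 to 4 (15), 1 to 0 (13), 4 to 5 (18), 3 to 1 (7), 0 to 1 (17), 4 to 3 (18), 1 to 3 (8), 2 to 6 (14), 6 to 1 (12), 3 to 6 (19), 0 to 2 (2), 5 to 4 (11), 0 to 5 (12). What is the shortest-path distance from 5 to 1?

36

Routes from 5 to 1:
5-4-3-1: 11 + 18 + 7 = 36
5-4-3-6-1: 11 + 18 + 19 + 12 = 60
5-4-3-0-1: 11 + 18 + 18 + 17 = 64
5-4-3-0-2-6-1: 11 + 18 + 18 + 2 + 14 + 12 = 75
The minimum is 36.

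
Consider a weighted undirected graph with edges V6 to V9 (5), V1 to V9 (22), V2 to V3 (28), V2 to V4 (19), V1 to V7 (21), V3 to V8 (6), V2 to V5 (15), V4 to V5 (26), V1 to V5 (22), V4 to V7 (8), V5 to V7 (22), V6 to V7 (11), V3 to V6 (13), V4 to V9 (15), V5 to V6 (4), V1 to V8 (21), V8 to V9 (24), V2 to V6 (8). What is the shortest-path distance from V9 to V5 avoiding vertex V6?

41

Checking several routes:
V9-V4-V5: 15 + 26 = 41
V9-V1-V5: 22 + 22 = 44
V9-V4-V7-V5: 15 + 8 + 22 = 45
The minimum is 41.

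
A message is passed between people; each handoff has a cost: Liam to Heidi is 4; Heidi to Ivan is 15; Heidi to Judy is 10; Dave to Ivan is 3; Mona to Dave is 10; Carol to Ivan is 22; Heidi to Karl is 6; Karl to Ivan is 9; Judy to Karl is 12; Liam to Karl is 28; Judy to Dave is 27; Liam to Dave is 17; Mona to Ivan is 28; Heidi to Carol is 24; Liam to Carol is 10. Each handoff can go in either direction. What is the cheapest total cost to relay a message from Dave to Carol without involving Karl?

25

Comparing a few candidate routes:
Dave - Liam - Carol: 17 + 10 = 27
Dave - Ivan - Carol: 3 + 22 = 25
Dave - Ivan - Heidi - Liam - Carol: 3 + 15 + 4 + 10 = 32
Shortest: 25.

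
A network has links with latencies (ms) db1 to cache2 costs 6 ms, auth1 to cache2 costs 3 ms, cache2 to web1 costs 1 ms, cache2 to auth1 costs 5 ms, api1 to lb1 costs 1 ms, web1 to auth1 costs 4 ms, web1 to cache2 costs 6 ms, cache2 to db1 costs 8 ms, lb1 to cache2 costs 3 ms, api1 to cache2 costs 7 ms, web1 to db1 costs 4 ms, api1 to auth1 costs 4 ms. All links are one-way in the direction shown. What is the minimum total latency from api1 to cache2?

4

Paths from api1 to cache2:
api1 - lb1 - cache2: 1 + 3 = 4
api1 - auth1 - cache2: 4 + 3 = 7
api1 - cache2: 7
Shortest: 4 ms.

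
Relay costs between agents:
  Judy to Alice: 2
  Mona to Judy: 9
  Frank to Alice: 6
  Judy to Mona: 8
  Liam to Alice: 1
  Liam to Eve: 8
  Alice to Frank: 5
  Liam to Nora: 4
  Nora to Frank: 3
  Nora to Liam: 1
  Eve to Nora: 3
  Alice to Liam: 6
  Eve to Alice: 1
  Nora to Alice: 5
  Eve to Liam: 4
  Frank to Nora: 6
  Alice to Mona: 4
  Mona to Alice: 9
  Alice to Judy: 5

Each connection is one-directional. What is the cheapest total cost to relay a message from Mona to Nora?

Checking several routes:
Mona→Judy→Alice→Liam→Nora: 9 + 2 + 6 + 4 = 21
Mona→Alice→Frank→Nora: 9 + 5 + 6 = 20
Mona→Alice→Liam→Nora: 9 + 6 + 4 = 19
Mona→Judy→Alice→Frank→Nora: 9 + 2 + 5 + 6 = 22
Shortest: 19.

19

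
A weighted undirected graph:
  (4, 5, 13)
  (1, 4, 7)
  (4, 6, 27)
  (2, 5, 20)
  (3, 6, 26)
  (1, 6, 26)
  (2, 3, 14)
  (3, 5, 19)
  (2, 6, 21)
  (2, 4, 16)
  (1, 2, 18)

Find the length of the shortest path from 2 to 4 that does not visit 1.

16

Some routes from 2 to 4 avoiding 1:
2-3-6-4: 14 + 26 + 27 = 67
2-3-5-4: 14 + 19 + 13 = 46
2-5-4: 20 + 13 = 33
2-4: 16
2-6-4: 21 + 27 = 48
The minimum is 16.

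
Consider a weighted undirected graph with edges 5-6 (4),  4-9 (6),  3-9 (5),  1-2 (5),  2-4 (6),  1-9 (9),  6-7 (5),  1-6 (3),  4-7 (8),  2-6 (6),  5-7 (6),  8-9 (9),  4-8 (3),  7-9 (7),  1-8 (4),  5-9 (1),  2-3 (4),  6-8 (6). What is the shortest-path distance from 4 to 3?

10

Comparing a few candidate routes:
4 → 8 → 6 → 2 → 3: 3 + 6 + 6 + 4 = 19
4 → 8 → 9 → 3: 3 + 9 + 5 = 17
4 → 9 → 3: 6 + 5 = 11
4 → 2 → 3: 6 + 4 = 10
4 → 8 → 6 → 5 → 9 → 3: 3 + 6 + 4 + 1 + 5 = 19
4 → 8 → 1 → 2 → 3: 3 + 4 + 5 + 4 = 16
The minimum is 10.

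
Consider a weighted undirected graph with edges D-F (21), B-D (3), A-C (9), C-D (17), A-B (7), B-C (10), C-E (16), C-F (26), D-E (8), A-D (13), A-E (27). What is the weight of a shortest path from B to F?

24

Some routes from B to F:
B → D → F: 3 + 21 = 24
B → A → D → F: 7 + 13 + 21 = 41
B → C → F: 10 + 26 = 36
The minimum is 24.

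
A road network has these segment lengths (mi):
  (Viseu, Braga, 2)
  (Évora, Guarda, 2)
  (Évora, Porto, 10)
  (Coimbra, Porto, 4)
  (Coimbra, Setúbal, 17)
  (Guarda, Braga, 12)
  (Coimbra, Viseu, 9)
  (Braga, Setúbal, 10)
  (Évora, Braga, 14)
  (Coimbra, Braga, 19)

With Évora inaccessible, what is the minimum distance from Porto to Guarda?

27

Candidate routes:
Porto - Coimbra - Braga - Guarda: 4 + 19 + 12 = 35
Porto - Coimbra - Setúbal - Braga - Guarda: 4 + 17 + 10 + 12 = 43
Porto - Coimbra - Viseu - Braga - Guarda: 4 + 9 + 2 + 12 = 27
Best route has total 27 mi.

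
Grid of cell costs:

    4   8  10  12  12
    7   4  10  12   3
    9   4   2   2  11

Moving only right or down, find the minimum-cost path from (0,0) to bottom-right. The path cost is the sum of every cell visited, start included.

34

Best path: (0,0) (1,0) (1,1) (2,1) (2,2) (2,3) (2,4)
Cost: 4 + 7 + 4 + 4 + 2 + 2 + 11 = 34
(Top row then right column would cost 60.)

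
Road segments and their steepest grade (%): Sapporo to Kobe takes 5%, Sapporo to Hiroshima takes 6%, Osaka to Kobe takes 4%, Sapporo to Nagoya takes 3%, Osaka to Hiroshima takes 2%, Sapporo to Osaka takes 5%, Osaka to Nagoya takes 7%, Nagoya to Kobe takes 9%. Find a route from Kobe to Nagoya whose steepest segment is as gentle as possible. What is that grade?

Some routes from Kobe to Nagoya:
Kobe → Osaka → Hiroshima → Sapporo → Nagoya: max(4, 2, 6, 3) = 6
Kobe → Sapporo → Hiroshima → Osaka → Nagoya: max(5, 6, 2, 7) = 7
Kobe → Sapporo → Nagoya: max(5, 3) = 5
Kobe → Osaka → Sapporo → Nagoya: max(4, 5, 3) = 5
Kobe → Sapporo → Osaka → Nagoya: max(5, 5, 7) = 7
Smallest bottleneck: 5%.

5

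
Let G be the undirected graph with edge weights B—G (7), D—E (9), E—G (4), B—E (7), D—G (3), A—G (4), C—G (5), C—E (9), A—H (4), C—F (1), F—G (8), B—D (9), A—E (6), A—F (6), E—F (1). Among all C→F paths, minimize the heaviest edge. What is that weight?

Comparing a few candidate routes:
C → F: max(1) = 1
C → G → E → F: max(5, 4, 1) = 5
C → G → A → F: max(5, 4, 6) = 6
C → G → E → A → F: max(5, 4, 6, 6) = 6
Best route has worst link 1.

1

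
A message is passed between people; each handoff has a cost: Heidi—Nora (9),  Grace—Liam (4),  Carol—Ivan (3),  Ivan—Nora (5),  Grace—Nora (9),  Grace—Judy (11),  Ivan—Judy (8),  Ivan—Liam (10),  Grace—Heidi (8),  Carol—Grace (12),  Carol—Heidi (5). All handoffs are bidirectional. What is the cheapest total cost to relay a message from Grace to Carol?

Checking several routes:
Grace - Carol: 12
Grace - Nora - Heidi - Carol: 9 + 9 + 5 = 23
Grace - Heidi - Carol: 8 + 5 = 13
Grace - Liam - Ivan - Carol: 4 + 10 + 3 = 17
Grace - Nora - Ivan - Carol: 9 + 5 + 3 = 17
Grace - Judy - Ivan - Carol: 11 + 8 + 3 = 22
Shortest: 12.

12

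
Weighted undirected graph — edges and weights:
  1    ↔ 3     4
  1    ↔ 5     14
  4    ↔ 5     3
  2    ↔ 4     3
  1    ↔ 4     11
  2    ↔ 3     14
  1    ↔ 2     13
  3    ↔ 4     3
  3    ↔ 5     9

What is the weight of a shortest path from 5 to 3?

6

A few of the 5→3 routes:
5→1→3: 14 + 4 = 18
5→3: 9
5→4→3: 3 + 3 = 6
Best route has total 6.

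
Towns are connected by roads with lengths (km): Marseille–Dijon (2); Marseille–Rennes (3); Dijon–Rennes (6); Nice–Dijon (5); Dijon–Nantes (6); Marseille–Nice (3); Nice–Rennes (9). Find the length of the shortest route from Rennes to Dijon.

Candidate routes:
Rennes→Nice→Dijon: 9 + 5 = 14
Rennes→Marseille→Dijon: 3 + 2 = 5
Rennes→Dijon: 6
Rennes→Nice→Marseille→Dijon: 9 + 3 + 2 = 14
Rennes→Marseille→Nice→Dijon: 3 + 3 + 5 = 11
Shortest: 5 km.

5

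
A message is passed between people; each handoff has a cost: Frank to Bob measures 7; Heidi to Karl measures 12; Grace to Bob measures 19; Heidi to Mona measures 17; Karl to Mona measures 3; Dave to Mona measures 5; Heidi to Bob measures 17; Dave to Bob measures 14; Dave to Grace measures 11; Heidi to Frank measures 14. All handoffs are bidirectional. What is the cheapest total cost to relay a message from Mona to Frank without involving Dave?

29

Paths from Mona to Frank avoiding Dave:
Mona→Karl→Heidi→Bob→Frank: 3 + 12 + 17 + 7 = 39
Mona→Heidi→Frank: 17 + 14 = 31
Mona→Heidi→Bob→Frank: 17 + 17 + 7 = 41
Mona→Karl→Heidi→Frank: 3 + 12 + 14 = 29
The minimum is 29.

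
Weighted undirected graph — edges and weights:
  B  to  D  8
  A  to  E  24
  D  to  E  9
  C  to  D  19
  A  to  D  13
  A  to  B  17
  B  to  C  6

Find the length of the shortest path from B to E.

17

Some routes from B to E:
B - A - E: 17 + 24 = 41
B - D - E: 8 + 9 = 17
B - C - D - E: 6 + 19 + 9 = 34
B - A - D - E: 17 + 13 + 9 = 39
B - D - A - E: 8 + 13 + 24 = 45
Shortest: 17.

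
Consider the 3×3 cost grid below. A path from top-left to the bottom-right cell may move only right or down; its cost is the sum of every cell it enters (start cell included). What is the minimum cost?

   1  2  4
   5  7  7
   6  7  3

Take (0,0) (0,1) (0,2) (1,2) (2,2) for a total of 1 + 2 + 4 + 7 + 3 = 17.

17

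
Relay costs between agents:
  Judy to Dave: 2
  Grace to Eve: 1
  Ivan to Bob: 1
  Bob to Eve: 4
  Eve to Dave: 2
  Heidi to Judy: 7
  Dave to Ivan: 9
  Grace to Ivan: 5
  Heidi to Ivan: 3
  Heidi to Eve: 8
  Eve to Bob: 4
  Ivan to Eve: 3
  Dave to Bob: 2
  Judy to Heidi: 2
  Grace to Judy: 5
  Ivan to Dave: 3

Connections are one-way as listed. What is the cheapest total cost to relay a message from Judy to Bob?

Checking several routes:
Judy -> Heidi -> Ivan -> Eve -> Bob: 2 + 3 + 3 + 4 = 12
Judy -> Dave -> Ivan -> Bob: 2 + 9 + 1 = 12
Judy -> Heidi -> Ivan -> Dave -> Bob: 2 + 3 + 3 + 2 = 10
Judy -> Heidi -> Ivan -> Bob: 2 + 3 + 1 = 6
Judy -> Heidi -> Ivan -> Eve -> Dave -> Bob: 2 + 3 + 3 + 2 + 2 = 12
Judy -> Dave -> Bob: 2 + 2 = 4
Best route has total 4.

4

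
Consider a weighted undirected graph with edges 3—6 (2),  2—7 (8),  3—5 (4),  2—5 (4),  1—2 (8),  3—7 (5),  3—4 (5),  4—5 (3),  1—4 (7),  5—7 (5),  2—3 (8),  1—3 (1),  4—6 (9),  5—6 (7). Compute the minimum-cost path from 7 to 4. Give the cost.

Some routes from 7 to 4:
7 → 3 → 4: 5 + 5 = 10
7 → 3 → 5 → 4: 5 + 4 + 3 = 12
7 → 5 → 4: 5 + 3 = 8
The minimum is 8.

8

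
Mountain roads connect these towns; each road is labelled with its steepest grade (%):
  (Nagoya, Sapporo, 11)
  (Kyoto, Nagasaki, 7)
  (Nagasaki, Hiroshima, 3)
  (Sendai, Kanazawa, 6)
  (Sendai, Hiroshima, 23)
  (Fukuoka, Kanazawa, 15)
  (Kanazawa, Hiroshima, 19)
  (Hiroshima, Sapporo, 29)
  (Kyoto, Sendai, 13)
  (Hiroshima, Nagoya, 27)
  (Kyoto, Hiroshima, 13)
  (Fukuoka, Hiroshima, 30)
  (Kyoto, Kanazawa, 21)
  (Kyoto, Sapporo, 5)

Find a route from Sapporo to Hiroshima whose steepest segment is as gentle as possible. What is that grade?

A few of the Sapporo→Hiroshima routes:
Sapporo→Kyoto→Sendai→Kanazawa→Hiroshima: max(5, 13, 6, 19) = 19
Sapporo→Kyoto→Nagasaki→Hiroshima: max(5, 7, 3) = 7
Sapporo→Kyoto→Kanazawa→Hiroshima: max(5, 21, 19) = 21
Sapporo→Kyoto→Hiroshima: max(5, 13) = 13
Best route has worst link 7%.

7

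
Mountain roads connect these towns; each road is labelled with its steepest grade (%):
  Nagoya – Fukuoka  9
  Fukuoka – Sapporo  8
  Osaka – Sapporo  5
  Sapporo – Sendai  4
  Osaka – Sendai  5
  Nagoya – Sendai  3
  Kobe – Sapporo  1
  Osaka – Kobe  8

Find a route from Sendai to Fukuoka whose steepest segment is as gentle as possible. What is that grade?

8

Paths from Sendai to Fukuoka:
Sendai - Nagoya - Fukuoka: max(3, 9) = 9
Sendai - Sapporo - Fukuoka: max(4, 8) = 8
Sendai - Osaka - Kobe - Sapporo - Fukuoka: max(5, 8, 1, 8) = 8
Sendai - Osaka - Sapporo - Fukuoka: max(5, 5, 8) = 8
The minimum achievable maximum is 8%.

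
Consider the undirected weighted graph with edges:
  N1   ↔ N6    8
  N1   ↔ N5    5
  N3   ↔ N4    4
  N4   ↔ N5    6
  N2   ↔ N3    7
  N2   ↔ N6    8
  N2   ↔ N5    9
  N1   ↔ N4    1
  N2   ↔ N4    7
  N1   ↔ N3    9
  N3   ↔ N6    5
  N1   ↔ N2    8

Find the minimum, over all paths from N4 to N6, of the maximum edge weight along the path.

5

Checking several routes:
N4-N2-N3-N6: max(7, 7, 5) = 7
N4-N3-N2-N1-N6: max(4, 7, 8, 8) = 8
N4-N2-N6: max(7, 8) = 8
N4-N2-N1-N6: max(7, 8, 8) = 8
N4-N3-N2-N6: max(4, 7, 8) = 8
N4-N3-N6: max(4, 5) = 5
Smallest bottleneck: 5.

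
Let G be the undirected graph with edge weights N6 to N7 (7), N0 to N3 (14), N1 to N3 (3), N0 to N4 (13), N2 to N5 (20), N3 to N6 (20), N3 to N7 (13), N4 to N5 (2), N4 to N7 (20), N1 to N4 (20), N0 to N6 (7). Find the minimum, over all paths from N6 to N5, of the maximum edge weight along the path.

A few of the N6→N5 routes:
N6→N7→N4→N5: max(7, 20, 2) = 20
N6→N0→N4→N5: max(7, 13, 2) = 13
N6→N3→N0→N4→N5: max(20, 14, 13, 2) = 20
N6→N7→N3→N0→N4→N5: max(7, 13, 14, 13, 2) = 14
N6→N3→N1→N4→N5: max(20, 3, 20, 2) = 20
N6→N3→N7→N4→N5: max(20, 13, 20, 2) = 20
Smallest bottleneck: 13.

13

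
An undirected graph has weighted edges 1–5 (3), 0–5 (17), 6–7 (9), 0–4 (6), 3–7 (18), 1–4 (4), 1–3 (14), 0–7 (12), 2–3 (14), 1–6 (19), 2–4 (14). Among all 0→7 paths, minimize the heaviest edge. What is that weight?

12

A few of the 0→7 routes:
0 - 5 - 1 - 4 - 2 - 3 - 7: max(17, 3, 4, 14, 14, 18) = 18
0 - 7: max(12) = 12
0 - 4 - 2 - 3 - 7: max(6, 14, 14, 18) = 18
0 - 5 - 1 - 6 - 7: max(17, 3, 19, 9) = 19
0 - 4 - 1 - 3 - 7: max(6, 4, 14, 18) = 18
0 - 5 - 1 - 3 - 7: max(17, 3, 14, 18) = 18
The minimum achievable maximum is 12.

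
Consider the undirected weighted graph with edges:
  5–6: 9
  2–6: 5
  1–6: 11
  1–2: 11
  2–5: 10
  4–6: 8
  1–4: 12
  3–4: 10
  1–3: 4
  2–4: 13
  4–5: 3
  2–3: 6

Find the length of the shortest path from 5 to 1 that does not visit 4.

20

Candidate routes:
5→6→2→3→1: 9 + 5 + 6 + 4 = 24
5→6→2→1: 9 + 5 + 11 = 25
5→2→1: 10 + 11 = 21
5→2→6→1: 10 + 5 + 11 = 26
5→6→1: 9 + 11 = 20
5→2→3→1: 10 + 6 + 4 = 20
The minimum is 20.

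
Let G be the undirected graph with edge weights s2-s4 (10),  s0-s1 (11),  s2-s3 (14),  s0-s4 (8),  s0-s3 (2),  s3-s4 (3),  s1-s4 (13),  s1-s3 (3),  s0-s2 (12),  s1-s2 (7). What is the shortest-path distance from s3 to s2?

A few of the s3→s2 routes:
s3 → s4 → s2: 3 + 10 = 13
s3 → s1 → s2: 3 + 7 = 10
s3 → s0 → s1 → s2: 2 + 11 + 7 = 20
s3 → s0 → s2: 2 + 12 = 14
s3 → s2: 14
Shortest: 10.

10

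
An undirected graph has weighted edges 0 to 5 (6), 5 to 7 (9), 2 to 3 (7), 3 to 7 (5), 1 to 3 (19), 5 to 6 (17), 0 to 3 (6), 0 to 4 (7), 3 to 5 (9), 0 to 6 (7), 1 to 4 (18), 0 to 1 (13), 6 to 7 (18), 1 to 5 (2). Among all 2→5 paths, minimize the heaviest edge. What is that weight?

Some routes from 2 to 5:
2 → 3 → 7 → 5: max(7, 5, 9) = 9
2 → 3 → 5: max(7, 9) = 9
2 → 3 → 0 → 5: max(7, 6, 6) = 7
The minimum achievable maximum is 7.

7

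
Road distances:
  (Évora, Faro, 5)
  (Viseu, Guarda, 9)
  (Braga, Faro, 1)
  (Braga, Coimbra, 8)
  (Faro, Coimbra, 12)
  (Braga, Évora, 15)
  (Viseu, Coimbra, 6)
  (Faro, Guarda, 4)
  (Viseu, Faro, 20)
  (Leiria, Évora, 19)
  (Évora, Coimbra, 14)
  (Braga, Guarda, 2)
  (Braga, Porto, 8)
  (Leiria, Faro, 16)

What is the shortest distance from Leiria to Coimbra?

25

Some routes from Leiria to Coimbra:
Leiria - Faro - Guarda - Braga - Coimbra: 16 + 4 + 2 + 8 = 30
Leiria - Faro - Braga - Coimbra: 16 + 1 + 8 = 25
Leiria - Évora - Coimbra: 19 + 14 = 33
Leiria - Faro - Coimbra: 16 + 12 = 28
Best route has total 25.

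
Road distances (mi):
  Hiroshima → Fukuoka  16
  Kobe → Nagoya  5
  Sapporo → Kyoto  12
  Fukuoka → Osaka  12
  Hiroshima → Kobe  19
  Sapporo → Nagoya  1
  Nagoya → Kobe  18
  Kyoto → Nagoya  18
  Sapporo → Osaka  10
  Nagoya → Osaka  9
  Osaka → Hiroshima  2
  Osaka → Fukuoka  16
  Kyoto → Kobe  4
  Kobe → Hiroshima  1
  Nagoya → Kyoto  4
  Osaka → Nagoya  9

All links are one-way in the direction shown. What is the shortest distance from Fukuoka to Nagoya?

Routes from Fukuoka to Nagoya:
Fukuoka-Osaka-Nagoya: 12 + 9 = 21
Fukuoka-Osaka-Hiroshima-Kobe-Nagoya: 12 + 2 + 19 + 5 = 38
The minimum is 21 mi.

21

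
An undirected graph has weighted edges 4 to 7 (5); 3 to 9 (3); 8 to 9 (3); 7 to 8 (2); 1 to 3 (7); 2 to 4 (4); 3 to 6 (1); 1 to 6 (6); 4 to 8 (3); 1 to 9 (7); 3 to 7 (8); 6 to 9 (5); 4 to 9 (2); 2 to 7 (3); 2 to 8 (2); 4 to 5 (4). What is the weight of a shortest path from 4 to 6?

A few of the 4→6 routes:
4 - 9 - 6: 2 + 5 = 7
4 - 8 - 9 - 3 - 6: 3 + 3 + 3 + 1 = 10
4 - 8 - 9 - 6: 3 + 3 + 5 = 11
4 - 9 - 3 - 6: 2 + 3 + 1 = 6
Best route has total 6.

6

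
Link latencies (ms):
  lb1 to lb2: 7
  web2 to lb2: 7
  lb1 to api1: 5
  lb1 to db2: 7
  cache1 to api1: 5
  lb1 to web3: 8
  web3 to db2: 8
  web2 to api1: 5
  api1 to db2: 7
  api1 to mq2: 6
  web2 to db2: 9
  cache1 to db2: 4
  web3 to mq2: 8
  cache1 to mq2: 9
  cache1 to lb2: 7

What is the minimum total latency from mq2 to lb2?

16

A few of the mq2→lb2 routes:
mq2 → api1 → web2 → lb2: 6 + 5 + 7 = 18
mq2 → cache1 → lb2: 9 + 7 = 16
mq2 → api1 → cache1 → lb2: 6 + 5 + 7 = 18
mq2 → api1 → lb1 → lb2: 6 + 5 + 7 = 18
mq2 → web3 → lb1 → lb2: 8 + 8 + 7 = 23
Shortest: 16 ms.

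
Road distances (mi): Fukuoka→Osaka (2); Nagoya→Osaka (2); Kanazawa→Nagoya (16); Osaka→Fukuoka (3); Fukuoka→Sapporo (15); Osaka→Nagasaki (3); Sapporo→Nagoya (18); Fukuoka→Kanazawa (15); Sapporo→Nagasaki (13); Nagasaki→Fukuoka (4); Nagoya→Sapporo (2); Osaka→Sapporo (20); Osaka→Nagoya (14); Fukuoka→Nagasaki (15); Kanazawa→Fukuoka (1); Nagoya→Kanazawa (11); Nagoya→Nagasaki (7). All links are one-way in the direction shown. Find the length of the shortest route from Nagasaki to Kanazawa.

19

Routes from Nagasaki to Kanazawa:
Nagasaki → Fukuoka → Osaka → Sapporo → Nagoya → Kanazawa: 4 + 2 + 20 + 18 + 11 = 55
Nagasaki → Fukuoka → Sapporo → Nagoya → Kanazawa: 4 + 15 + 18 + 11 = 48
Nagasaki → Fukuoka → Osaka → Nagoya → Kanazawa: 4 + 2 + 14 + 11 = 31
Nagasaki → Fukuoka → Kanazawa: 4 + 15 = 19
Best route has total 19 mi.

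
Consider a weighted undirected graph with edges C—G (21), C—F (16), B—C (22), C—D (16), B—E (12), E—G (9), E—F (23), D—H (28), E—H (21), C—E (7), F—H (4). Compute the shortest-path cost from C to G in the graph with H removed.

16

Paths from C to G avoiding H:
C→F→E→G: 16 + 23 + 9 = 48
C→B→E→G: 22 + 12 + 9 = 43
C→E→G: 7 + 9 = 16
C→G: 21
Shortest: 16.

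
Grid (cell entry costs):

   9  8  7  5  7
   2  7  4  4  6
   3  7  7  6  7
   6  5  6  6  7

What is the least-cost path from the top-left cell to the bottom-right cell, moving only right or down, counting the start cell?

Best path: (0,0) → (1,0) → (2,0) → (3,0) → (3,1) → (3,2) → (3,3) → (3,4)
Cost: 9 + 2 + 3 + 6 + 5 + 6 + 6 + 7 = 44
(Top row then right column would cost 56.)

44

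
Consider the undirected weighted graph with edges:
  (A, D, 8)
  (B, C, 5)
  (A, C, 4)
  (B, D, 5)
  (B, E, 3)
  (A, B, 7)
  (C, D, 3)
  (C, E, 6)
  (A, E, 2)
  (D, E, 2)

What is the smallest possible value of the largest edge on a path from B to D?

3

A few of the B→D routes:
B-C-A-E-D: max(5, 4, 2, 2) = 5
B-D: max(5) = 5
B-E-A-C-D: max(3, 2, 4, 3) = 4
B-C-D: max(5, 3) = 5
B-E-D: max(3, 2) = 3
Smallest bottleneck: 3.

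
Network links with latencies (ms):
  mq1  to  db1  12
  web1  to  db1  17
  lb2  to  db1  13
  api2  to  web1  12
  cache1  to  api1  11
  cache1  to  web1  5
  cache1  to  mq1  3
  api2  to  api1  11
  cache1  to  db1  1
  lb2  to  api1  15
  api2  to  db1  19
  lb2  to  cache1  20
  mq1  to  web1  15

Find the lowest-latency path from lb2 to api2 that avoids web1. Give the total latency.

26

Some routes from lb2 to api2 avoiding web1:
lb2 -> db1 -> api2: 13 + 19 = 32
lb2 -> cache1 -> api1 -> api2: 20 + 11 + 11 = 42
lb2 -> api1 -> cache1 -> db1 -> api2: 15 + 11 + 1 + 19 = 46
lb2 -> db1 -> cache1 -> api1 -> api2: 13 + 1 + 11 + 11 = 36
lb2 -> api1 -> api2: 15 + 11 = 26
lb2 -> cache1 -> db1 -> api2: 20 + 1 + 19 = 40
Best route has total 26 ms.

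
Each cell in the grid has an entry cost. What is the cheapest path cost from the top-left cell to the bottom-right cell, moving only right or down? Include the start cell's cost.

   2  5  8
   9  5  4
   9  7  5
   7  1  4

Cheapest: r0c0 r0c1 r1c1 r2c1 r3c1 r3c2
  2 + 5 + 5 + 7 + 1 + 4 = 24
(Top row then right column would cost 28.)

24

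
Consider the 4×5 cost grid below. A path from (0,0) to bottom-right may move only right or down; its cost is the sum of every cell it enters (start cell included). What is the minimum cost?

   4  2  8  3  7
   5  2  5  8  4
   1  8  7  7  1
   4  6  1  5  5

Take [0,0] -> [0,1] -> [1,1] -> [1,2] -> [1,3] -> [1,4] -> [2,4] -> [3,4] for a total of 4 + 2 + 2 + 5 + 8 + 4 + 1 + 5 = 31.
(Top row then right column would cost 34.)

31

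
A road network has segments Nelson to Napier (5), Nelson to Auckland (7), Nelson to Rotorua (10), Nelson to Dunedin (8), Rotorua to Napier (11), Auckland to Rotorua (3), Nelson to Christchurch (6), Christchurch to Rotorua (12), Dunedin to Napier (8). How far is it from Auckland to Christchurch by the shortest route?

A few of the Auckland→Christchurch routes:
Auckland-Rotorua-Christchurch: 3 + 12 = 15
Auckland-Nelson-Christchurch: 7 + 6 = 13
Auckland-Rotorua-Napier-Nelson-Christchurch: 3 + 11 + 5 + 6 = 25
Auckland-Rotorua-Nelson-Christchurch: 3 + 10 + 6 = 19
Auckland-Nelson-Rotorua-Christchurch: 7 + 10 + 12 = 29
Shortest: 13 mi.

13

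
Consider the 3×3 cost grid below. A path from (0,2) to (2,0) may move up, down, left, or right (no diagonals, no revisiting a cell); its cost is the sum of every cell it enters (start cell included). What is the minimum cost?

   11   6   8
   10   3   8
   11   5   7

Path (0,2)→(0,1)→(1,1)→(2,1)→(2,0): 8 + 6 + 3 + 5 + 11 = 33.

33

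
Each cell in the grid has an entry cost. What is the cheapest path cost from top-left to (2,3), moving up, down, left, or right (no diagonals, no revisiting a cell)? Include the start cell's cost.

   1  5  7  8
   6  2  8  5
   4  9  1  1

One optimal route is [0,0] -> [0,1] -> [1,1] -> [1,2] -> [2,2] -> [2,3].
Its cost is 1 + 5 + 2 + 8 + 1 + 1 = 18.

18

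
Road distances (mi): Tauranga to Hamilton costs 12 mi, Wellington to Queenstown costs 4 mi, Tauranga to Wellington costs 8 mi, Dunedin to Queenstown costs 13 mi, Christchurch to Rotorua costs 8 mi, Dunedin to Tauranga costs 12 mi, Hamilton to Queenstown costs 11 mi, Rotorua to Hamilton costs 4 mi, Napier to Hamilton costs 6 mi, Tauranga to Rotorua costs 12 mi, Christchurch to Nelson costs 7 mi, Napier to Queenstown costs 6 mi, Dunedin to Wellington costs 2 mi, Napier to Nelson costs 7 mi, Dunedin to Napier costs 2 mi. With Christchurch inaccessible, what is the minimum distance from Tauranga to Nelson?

Some routes from Tauranga to Nelson avoiding Christchurch:
Tauranga→Wellington→Queenstown→Napier→Nelson: 8 + 4 + 6 + 7 = 25
Tauranga→Wellington→Dunedin→Napier→Nelson: 8 + 2 + 2 + 7 = 19
Tauranga→Hamilton→Napier→Nelson: 12 + 6 + 7 = 25
Tauranga→Rotorua→Hamilton→Napier→Nelson: 12 + 4 + 6 + 7 = 29
Tauranga→Dunedin→Napier→Nelson: 12 + 2 + 7 = 21
Shortest: 19 mi.

19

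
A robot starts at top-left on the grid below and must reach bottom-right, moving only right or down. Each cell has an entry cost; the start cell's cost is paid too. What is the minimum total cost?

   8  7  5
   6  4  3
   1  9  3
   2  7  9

33

Take (0,0) (1,0) (1,1) (1,2) (2,2) (3,2) for a total of 8 + 6 + 4 + 3 + 3 + 9 = 33.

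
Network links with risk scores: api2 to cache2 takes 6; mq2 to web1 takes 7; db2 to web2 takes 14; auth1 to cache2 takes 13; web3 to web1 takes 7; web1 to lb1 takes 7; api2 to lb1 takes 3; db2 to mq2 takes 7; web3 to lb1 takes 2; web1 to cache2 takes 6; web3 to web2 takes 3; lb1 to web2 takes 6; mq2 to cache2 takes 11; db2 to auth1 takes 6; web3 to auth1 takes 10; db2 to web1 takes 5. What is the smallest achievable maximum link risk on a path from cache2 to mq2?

7

A few of the cache2→mq2 routes:
cache2-api2-lb1-web3-web1-mq2: max(6, 3, 2, 7, 7) = 7
cache2-api2-lb1-web3-web1-db2-mq2: max(6, 3, 2, 7, 5, 7) = 7
cache2-web1-db2-mq2: max(6, 5, 7) = 7
cache2-web1-mq2: max(6, 7) = 7
cache2-api2-lb1-web1-db2-mq2: max(6, 3, 7, 5, 7) = 7
cache2-api2-lb1-web1-mq2: max(6, 3, 7, 7) = 7
Smallest bottleneck: 7.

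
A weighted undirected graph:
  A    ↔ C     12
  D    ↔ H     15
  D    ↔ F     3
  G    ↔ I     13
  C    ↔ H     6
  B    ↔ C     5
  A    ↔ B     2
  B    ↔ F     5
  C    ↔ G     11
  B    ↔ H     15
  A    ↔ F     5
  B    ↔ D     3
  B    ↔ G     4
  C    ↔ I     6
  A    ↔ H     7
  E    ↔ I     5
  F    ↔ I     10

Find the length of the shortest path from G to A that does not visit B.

Comparing a few candidate routes:
G → I → F → A: 13 + 10 + 5 = 28
G → C → A: 11 + 12 = 23
G → I → C → A: 13 + 6 + 12 = 31
G → C → H → A: 11 + 6 + 7 = 24
Shortest: 23.

23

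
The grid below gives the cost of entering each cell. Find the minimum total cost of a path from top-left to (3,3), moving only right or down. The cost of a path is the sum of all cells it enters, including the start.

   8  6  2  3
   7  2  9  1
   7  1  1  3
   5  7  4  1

22

Best path: [0,0]→[0,1]→[1,1]→[2,1]→[2,2]→[2,3]→[3,3]
Cost: 8 + 6 + 2 + 1 + 1 + 3 + 1 = 22
(Top row then right column would cost 24.)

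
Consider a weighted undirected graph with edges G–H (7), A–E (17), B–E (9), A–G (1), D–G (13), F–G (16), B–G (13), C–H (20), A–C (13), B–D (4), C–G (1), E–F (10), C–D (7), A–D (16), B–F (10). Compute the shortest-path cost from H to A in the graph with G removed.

33

Routes from H to A avoiding G:
H - C - D - B - F - E - A: 20 + 7 + 4 + 10 + 10 + 17 = 68
H - C - A: 20 + 13 = 33
H - C - D - A: 20 + 7 + 16 = 43
H - C - D - B - E - A: 20 + 7 + 4 + 9 + 17 = 57
Best route has total 33.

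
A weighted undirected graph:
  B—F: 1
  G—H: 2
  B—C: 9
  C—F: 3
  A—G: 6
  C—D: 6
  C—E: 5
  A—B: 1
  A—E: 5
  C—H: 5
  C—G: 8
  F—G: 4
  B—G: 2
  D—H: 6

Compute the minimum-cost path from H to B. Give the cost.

4

Comparing a few candidate routes:
H - G - F - B: 2 + 4 + 1 = 7
H - G - C - F - B: 2 + 8 + 3 + 1 = 14
H - G - B: 2 + 2 = 4
H - C - B: 5 + 9 = 14
H - G - A - B: 2 + 6 + 1 = 9
H - C - F - B: 5 + 3 + 1 = 9
The minimum is 4.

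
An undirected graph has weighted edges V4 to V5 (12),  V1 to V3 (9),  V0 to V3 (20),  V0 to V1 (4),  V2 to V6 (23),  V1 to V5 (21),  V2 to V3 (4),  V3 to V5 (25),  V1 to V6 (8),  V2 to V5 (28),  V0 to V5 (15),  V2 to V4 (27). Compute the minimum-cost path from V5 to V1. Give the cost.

Comparing a few candidate routes:
V5 - V1: 21
V5 - V0 - V3 - V1: 15 + 20 + 9 = 44
V5 - V0 - V1: 15 + 4 = 19
V5 - V3 - V1: 25 + 9 = 34
V5 - V2 - V3 - V1: 28 + 4 + 9 = 41
Best route has total 19.

19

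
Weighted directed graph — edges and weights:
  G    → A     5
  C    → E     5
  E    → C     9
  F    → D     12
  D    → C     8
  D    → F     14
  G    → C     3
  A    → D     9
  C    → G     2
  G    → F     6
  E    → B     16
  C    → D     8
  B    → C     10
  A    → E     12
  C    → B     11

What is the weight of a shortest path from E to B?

Paths from E to B:
E -> C -> B: 9 + 11 = 20
E -> B: 16
Best route has total 16.

16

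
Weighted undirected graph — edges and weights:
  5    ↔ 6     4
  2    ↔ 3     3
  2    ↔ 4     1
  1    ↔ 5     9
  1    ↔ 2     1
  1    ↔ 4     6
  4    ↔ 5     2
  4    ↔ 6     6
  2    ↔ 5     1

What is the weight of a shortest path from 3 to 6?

Comparing a few candidate routes:
3 → 2 → 4 → 5 → 6: 3 + 1 + 2 + 4 = 10
3 → 2 → 4 → 6: 3 + 1 + 6 = 10
3 → 2 → 5 → 6: 3 + 1 + 4 = 8
Best route has total 8.

8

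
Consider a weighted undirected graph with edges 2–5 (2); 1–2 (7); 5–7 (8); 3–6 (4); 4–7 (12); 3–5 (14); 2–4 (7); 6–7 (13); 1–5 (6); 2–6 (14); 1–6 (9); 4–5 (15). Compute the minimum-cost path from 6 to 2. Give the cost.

14

Comparing a few candidate routes:
6 → 1 → 2: 9 + 7 = 16
6 → 1 → 5 → 2: 9 + 6 + 2 = 17
6 → 2: 14
6 → 7 → 5 → 2: 13 + 8 + 2 = 23
6 → 3 → 5 → 2: 4 + 14 + 2 = 20
Best route has total 14.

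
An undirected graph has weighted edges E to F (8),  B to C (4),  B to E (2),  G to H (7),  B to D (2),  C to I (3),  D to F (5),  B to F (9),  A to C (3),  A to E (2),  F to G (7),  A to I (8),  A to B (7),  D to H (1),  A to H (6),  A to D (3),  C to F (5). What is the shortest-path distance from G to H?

Checking several routes:
G → H: 7
G → F → C → B → D → H: 7 + 5 + 4 + 2 + 1 = 19
G → F → D → H: 7 + 5 + 1 = 13
G → F → C → A → D → H: 7 + 5 + 3 + 3 + 1 = 19
Shortest: 7.

7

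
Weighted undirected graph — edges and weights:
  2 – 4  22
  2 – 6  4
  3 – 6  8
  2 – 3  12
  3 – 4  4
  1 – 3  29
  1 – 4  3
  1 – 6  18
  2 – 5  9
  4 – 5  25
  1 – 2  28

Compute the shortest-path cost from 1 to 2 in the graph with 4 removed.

Checking several routes:
1 -> 2: 28
1 -> 6 -> 3 -> 2: 18 + 8 + 12 = 38
1 -> 3 -> 2: 29 + 12 = 41
1 -> 6 -> 2: 18 + 4 = 22
Best route has total 22.

22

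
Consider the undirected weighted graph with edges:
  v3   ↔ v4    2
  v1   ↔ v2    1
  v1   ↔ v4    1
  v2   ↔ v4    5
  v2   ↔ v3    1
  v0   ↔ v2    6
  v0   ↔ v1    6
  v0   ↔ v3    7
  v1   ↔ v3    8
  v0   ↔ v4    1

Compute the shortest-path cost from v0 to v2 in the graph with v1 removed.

Comparing a few candidate routes:
v0 - v3 - v2: 7 + 1 = 8
v0 - v4 - v2: 1 + 5 = 6
v0 - v4 - v3 - v2: 1 + 2 + 1 = 4
v0 - v2: 6
Shortest: 4.

4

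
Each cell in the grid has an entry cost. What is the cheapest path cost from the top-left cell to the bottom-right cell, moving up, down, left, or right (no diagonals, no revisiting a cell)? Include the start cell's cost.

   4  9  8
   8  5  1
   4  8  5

One optimal route is (0,0) → (1,0) → (1,1) → (1,2) → (2,2).
Its cost is 4 + 8 + 5 + 1 + 5 = 23.

23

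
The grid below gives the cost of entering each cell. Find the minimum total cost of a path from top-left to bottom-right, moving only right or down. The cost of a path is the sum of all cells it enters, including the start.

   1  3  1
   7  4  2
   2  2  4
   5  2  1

Cheapest: (0,0)→(0,1)→(0,2)→(1,2)→(2,2)→(3,2)
  1 + 3 + 1 + 2 + 4 + 1 = 12

12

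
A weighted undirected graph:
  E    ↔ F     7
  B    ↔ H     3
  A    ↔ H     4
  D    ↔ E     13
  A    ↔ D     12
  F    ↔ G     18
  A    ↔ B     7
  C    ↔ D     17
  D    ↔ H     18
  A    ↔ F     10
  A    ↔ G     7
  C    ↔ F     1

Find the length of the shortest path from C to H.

15

Some routes from C to H:
C - D - A - H: 17 + 12 + 4 = 33
C - F - A - H: 1 + 10 + 4 = 15
C - F - G - A - B - H: 1 + 18 + 7 + 7 + 3 = 36
C - D - H: 17 + 18 = 35
C - F - A - B - H: 1 + 10 + 7 + 3 = 21
C - F - G - A - H: 1 + 18 + 7 + 4 = 30
Best route has total 15.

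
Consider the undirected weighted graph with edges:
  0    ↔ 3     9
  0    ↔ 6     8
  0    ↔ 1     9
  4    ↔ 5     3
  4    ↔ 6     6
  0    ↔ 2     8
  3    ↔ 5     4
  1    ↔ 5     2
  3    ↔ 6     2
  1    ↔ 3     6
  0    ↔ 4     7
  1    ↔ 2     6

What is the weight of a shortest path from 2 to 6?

Checking several routes:
2-0-6: 8 + 8 = 16
2-1-5-4-6: 6 + 2 + 3 + 6 = 17
2-1-5-3-6: 6 + 2 + 4 + 2 = 14
2-1-3-6: 6 + 6 + 2 = 14
The minimum is 14.

14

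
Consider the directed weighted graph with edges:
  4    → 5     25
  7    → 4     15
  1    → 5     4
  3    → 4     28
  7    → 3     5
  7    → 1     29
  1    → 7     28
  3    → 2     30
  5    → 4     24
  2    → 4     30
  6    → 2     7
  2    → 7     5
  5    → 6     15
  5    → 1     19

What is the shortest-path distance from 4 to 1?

44

Paths from 4 to 1:
4 - 5 - 6 - 2 - 7 - 1: 25 + 15 + 7 + 5 + 29 = 81
4 - 5 - 1: 25 + 19 = 44
The minimum is 44.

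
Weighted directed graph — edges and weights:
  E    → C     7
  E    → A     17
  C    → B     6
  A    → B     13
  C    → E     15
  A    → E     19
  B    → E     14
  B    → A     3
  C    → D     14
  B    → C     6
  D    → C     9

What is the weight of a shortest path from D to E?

Paths from D to E:
D - C - B - E: 9 + 6 + 14 = 29
D - C - B - A - E: 9 + 6 + 3 + 19 = 37
D - C - E: 9 + 15 = 24
Shortest: 24.

24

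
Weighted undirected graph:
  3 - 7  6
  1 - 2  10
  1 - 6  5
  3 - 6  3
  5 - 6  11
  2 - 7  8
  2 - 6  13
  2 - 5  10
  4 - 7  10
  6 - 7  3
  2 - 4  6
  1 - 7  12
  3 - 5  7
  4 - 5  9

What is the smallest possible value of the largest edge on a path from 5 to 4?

Comparing a few candidate routes:
5 - 3 - 7 - 4: max(7, 6, 10) = 10
5 - 3 - 7 - 6 - 1 - 2 - 4: max(7, 6, 3, 5, 10, 6) = 10
5 - 3 - 7 - 2 - 4: max(7, 6, 8, 6) = 8
5 - 4: max(9) = 9
5 - 3 - 6 - 7 - 2 - 4: max(7, 3, 3, 8, 6) = 8
Smallest bottleneck: 8.

8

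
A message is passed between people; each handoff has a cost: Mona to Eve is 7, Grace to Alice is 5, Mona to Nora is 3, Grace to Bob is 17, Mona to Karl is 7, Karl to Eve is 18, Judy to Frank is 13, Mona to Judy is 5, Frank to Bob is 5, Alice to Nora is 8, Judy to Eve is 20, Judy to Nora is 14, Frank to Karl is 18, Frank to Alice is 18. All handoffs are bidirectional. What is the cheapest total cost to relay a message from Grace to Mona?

Some routes from Grace to Mona:
Grace -> Alice -> Nora -> Mona: 5 + 8 + 3 = 16
Grace -> Alice -> Frank -> Judy -> Mona: 5 + 18 + 13 + 5 = 41
Grace -> Alice -> Nora -> Judy -> Mona: 5 + 8 + 14 + 5 = 32
Grace -> Bob -> Frank -> Judy -> Mona: 17 + 5 + 13 + 5 = 40
Shortest: 16.

16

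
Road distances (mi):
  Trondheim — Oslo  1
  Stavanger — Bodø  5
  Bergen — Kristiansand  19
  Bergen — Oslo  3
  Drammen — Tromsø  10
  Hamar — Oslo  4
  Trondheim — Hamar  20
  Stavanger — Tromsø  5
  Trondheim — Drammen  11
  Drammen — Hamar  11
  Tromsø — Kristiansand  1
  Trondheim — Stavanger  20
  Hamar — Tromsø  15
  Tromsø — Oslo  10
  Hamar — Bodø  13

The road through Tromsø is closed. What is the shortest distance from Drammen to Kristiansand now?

Comparing a few candidate routes:
Drammen → Hamar → Bodø → Stavanger → Trondheim → Oslo → Bergen → Kristiansand: 11 + 13 + 5 + 20 + 1 + 3 + 19 = 72
Drammen → Hamar → Trondheim → Oslo → Bergen → Kristiansand: 11 + 20 + 1 + 3 + 19 = 54
Drammen → Hamar → Oslo → Bergen → Kristiansand: 11 + 4 + 3 + 19 = 37
Drammen → Trondheim → Oslo → Bergen → Kristiansand: 11 + 1 + 3 + 19 = 34
Drammen → Trondheim → Hamar → Oslo → Bergen → Kristiansand: 11 + 20 + 4 + 3 + 19 = 57
Shortest: 34 mi.

34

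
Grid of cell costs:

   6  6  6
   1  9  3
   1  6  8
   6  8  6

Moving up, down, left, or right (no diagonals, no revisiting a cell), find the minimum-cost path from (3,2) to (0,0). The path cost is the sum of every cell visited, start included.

28

Take r3c2→r2c2→r2c1→r2c0→r1c0→r0c0 for a total of 6 + 8 + 6 + 1 + 1 + 6 = 28.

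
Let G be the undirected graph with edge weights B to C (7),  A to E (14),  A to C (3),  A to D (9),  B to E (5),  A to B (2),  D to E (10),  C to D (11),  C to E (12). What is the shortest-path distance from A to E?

7

Some routes from A to E:
A → E: 14
A → C → E: 3 + 12 = 15
A → B → E: 2 + 5 = 7
The minimum is 7.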